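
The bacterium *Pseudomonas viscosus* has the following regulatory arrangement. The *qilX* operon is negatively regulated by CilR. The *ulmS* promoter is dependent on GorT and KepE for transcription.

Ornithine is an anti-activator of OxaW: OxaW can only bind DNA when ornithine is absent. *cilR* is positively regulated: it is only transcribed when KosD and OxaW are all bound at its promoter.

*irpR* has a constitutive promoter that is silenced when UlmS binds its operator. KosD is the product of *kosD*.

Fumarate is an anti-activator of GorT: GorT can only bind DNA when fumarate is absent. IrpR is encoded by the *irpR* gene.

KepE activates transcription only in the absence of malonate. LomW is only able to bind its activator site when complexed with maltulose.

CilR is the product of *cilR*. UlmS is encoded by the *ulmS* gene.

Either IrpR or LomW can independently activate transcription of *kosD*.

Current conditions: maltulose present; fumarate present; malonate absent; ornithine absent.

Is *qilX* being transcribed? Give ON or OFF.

Fumarate is present, so GorT is inactive.
Malonate is absent, so KepE is active.
Required activator GorT is absent, so *ulmS* is not transcribed.
So UlmS is not produced.
With no repressor bound, *irpR* is transcribed.
So IrpR is produced and active.
Maltulose is present, so LomW is active.
Activator IrpR is present, so *kosD* is transcribed.
So KosD is produced and active.
Ornithine is absent, so OxaW is active.
No repressor is bound and KosD and OxaW are active, so *cilR* is transcribed.
So CilR is produced and active.
With repressor CilR bound, *qilX* is not transcribed.

OFF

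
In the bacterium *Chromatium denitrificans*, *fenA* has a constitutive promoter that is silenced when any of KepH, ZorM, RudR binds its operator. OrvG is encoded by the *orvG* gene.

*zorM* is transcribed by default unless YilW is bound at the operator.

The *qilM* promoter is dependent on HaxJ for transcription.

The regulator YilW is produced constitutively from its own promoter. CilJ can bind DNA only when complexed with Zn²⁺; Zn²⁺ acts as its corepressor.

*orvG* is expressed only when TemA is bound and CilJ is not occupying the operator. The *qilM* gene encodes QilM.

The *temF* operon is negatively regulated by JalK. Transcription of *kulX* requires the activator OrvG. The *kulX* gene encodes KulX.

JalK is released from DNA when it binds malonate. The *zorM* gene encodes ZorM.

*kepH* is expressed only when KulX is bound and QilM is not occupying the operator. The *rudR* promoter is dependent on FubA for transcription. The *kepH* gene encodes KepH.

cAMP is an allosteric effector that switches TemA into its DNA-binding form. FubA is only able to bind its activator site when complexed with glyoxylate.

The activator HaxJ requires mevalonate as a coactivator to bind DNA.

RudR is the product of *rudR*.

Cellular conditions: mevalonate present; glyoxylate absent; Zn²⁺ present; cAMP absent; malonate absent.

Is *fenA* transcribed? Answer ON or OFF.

ON

Zn²⁺ is present, so CilJ is active.
cAMP is absent, so TemA is inactive.
With repressor CilJ bound, *orvG* is not transcribed.
So OrvG is not produced.
Required activator OrvG is absent, so *kulX* is not transcribed.
So KulX is not produced.
Mevalonate is present, so HaxJ is active.
No repressor is bound and HaxJ is active, so *qilM* is transcribed.
So QilM is produced and active.
With repressor QilM bound, *kepH* is not transcribed.
So KepH is not produced.
YilW is produced constitutively and is active.
With repressor YilW bound, *zorM* is not transcribed.
So ZorM is not produced.
Glyoxylate is absent, so FubA is inactive.
Required activator FubA is absent, so *rudR* is not transcribed.
So RudR is not produced.
With no repressor bound, *fenA* is transcribed.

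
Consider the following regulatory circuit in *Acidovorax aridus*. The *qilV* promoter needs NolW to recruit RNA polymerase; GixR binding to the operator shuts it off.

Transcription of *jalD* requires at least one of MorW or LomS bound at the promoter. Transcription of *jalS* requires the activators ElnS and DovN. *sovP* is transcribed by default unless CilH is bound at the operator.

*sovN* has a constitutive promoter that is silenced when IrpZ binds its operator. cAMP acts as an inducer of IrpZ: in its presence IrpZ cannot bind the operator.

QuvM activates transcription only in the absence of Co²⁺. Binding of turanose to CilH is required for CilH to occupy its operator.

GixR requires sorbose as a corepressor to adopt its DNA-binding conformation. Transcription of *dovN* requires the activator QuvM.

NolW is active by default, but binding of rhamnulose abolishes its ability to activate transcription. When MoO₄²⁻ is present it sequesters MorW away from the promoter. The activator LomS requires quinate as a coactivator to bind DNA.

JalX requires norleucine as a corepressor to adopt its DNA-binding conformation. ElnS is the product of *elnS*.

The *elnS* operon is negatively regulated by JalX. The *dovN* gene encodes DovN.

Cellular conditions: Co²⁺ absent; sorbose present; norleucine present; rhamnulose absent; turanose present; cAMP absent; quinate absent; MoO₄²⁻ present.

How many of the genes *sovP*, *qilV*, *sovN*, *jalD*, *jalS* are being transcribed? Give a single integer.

0

Turanose is present, so CilH is active.
With repressor CilH bound, *sovP* is not transcribed.
→ *sovP* is OFF.
Sorbose is present, so GixR is active.
Rhamnulose is absent, so NolW is active.
With repressor GixR bound, *qilV* is not transcribed.
→ *qilV* is OFF.
cAMP is absent, so IrpZ is active.
With repressor IrpZ bound, *sovN* is not transcribed.
→ *sovN* is OFF.
MoO₄²⁻ is present, so MorW is inactive.
Quinate is absent, so LomS is inactive.
No activator is available at the *jalD* promoter, so *jalD* is not transcribed.
→ *jalD* is OFF.
Norleucine is present, so JalX is active.
With repressor JalX bound, *elnS* is not transcribed.
So ElnS is not produced.
Co²⁺ is absent, so QuvM is active.
No repressor is bound and QuvM is active, so *dovN* is transcribed.
So DovN is produced and active.
Required activator ElnS is absent, so *jalS* is not transcribed.
→ *jalS* is OFF.
0 of the 5 genes are transcribed.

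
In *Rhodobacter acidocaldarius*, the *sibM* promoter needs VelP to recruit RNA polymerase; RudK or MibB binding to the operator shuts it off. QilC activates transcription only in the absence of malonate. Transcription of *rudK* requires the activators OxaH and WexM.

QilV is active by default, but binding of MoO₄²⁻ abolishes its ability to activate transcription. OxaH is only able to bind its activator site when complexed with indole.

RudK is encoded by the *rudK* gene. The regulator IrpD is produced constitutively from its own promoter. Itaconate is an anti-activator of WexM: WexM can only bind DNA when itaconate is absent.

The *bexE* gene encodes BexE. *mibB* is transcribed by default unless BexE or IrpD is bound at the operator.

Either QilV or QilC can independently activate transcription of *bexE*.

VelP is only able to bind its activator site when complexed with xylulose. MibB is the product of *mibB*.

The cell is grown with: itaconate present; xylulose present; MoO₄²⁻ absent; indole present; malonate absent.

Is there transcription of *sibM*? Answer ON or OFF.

Indole is present, so OxaH is active.
Itaconate is present, so WexM is inactive.
Required activator WexM is absent, so *rudK* is not transcribed.
So RudK is not produced.
Xylulose is present, so VelP is active.
MoO₄²⁻ is absent, so QilV is active.
Malonate is absent, so QilC is active.
Activator QilV is present, so *bexE* is transcribed.
So BexE is produced and active.
IrpD is produced constitutively and is active.
With repressor BexE bound, *mibB* is not transcribed.
So MibB is not produced.
No repressor is bound and VelP is active, so *sibM* is transcribed.

ON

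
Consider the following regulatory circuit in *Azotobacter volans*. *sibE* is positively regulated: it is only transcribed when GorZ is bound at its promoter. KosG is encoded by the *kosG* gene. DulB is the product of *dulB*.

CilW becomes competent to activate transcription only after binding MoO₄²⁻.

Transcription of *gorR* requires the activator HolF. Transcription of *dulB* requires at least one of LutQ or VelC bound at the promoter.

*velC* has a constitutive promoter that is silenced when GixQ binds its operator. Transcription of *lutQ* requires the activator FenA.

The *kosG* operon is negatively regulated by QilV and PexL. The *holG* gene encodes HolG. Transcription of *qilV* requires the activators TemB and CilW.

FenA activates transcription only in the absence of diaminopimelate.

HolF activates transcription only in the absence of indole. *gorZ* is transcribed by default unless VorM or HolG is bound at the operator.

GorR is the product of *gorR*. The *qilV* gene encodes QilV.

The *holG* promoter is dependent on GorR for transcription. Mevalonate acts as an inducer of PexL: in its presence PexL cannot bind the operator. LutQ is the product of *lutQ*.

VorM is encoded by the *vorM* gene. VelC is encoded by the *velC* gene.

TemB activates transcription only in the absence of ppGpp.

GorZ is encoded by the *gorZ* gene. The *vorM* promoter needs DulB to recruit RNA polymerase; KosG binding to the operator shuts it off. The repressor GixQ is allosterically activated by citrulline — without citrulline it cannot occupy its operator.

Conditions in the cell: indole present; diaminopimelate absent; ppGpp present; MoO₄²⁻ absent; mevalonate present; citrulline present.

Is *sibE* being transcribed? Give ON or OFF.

ppGpp is present, so TemB is inactive.
MoO₄²⁻ is absent, so CilW is inactive.
Required activator TemB is absent, so *qilV* is not transcribed.
So QilV is not produced.
Mevalonate is present, so PexL is inactive.
With no repressor bound, *kosG* is transcribed.
So KosG is produced and active.
Diaminopimelate is absent, so FenA is active.
No repressor is bound and FenA is active, so *lutQ* is transcribed.
So LutQ is produced and active.
Citrulline is present, so GixQ is active.
With repressor GixQ bound, *velC* is not transcribed.
So VelC is not produced.
Activator LutQ is present, so *dulB* is transcribed.
So DulB is produced and active.
With repressor KosG bound, *vorM* is not transcribed.
So VorM is not produced.
Indole is present, so HolF is inactive.
Required activator HolF is absent, so *gorR* is not transcribed.
So GorR is not produced.
Required activator GorR is absent, so *holG* is not transcribed.
So HolG is not produced.
With no repressor bound, *gorZ* is transcribed.
So GorZ is produced and active.
No repressor is bound and GorZ is active, so *sibE* is transcribed.

ON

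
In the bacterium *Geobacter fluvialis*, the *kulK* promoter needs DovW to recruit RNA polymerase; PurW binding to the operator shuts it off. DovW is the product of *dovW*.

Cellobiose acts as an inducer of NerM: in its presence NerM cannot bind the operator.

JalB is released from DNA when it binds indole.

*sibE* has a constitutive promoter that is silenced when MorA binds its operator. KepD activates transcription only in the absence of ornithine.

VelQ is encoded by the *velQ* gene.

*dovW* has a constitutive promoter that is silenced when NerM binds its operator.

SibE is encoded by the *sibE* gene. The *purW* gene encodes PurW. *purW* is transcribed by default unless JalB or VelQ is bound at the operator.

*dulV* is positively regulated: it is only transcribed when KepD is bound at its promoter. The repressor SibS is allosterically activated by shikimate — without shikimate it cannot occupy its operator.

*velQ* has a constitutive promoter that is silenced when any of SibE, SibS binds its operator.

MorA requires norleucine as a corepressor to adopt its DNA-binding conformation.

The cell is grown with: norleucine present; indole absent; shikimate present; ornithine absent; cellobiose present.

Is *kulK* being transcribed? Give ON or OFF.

Cellobiose is present, so NerM is inactive.
With no repressor bound, *dovW* is transcribed.
So DovW is produced and active.
Indole is absent, so JalB is active.
Norleucine is present, so MorA is active.
With repressor MorA bound, *sibE* is not transcribed.
So SibE is not produced.
Shikimate is present, so SibS is active.
With repressor SibS bound, *velQ* is not transcribed.
So VelQ is not produced.
With repressor JalB bound, *purW* is not transcribed.
So PurW is not produced.
No repressor is bound and DovW is active, so *kulK* is transcribed.

ON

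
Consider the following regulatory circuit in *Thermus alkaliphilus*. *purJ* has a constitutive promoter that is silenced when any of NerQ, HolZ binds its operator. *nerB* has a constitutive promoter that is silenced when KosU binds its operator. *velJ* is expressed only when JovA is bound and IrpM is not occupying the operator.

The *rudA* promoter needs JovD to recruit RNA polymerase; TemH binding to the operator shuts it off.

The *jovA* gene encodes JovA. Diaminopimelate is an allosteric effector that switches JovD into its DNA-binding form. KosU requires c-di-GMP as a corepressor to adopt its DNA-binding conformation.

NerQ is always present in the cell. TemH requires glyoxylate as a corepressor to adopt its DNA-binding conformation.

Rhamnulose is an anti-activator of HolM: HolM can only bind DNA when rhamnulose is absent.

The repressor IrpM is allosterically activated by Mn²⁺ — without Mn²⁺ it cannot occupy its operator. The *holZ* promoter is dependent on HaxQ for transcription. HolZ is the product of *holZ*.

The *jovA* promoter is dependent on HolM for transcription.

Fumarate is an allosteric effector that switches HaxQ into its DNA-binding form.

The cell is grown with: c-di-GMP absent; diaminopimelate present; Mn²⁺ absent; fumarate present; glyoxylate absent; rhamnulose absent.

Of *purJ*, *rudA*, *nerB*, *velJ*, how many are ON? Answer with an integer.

NerQ is produced constitutively and is active.
Fumarate is present, so HaxQ is active.
No repressor is bound and HaxQ is active, so *holZ* is transcribed.
So HolZ is produced and active.
With repressor NerQ bound, *purJ* is not transcribed.
→ *purJ* is OFF.
Diaminopimelate is present, so JovD is active.
Glyoxylate is absent, so TemH is inactive.
No repressor is bound and JovD is active, so *rudA* is transcribed.
→ *rudA* is ON.
c-di-GMP is absent, so KosU is inactive.
With no repressor bound, *nerB* is transcribed.
→ *nerB* is ON.
Rhamnulose is absent, so HolM is active.
No repressor is bound and HolM is active, so *jovA* is transcribed.
So JovA is produced and active.
Mn²⁺ is absent, so IrpM is inactive.
No repressor is bound and JovA is active, so *velJ* is transcribed.
→ *velJ* is ON.
3 of the 4 genes are transcribed.

3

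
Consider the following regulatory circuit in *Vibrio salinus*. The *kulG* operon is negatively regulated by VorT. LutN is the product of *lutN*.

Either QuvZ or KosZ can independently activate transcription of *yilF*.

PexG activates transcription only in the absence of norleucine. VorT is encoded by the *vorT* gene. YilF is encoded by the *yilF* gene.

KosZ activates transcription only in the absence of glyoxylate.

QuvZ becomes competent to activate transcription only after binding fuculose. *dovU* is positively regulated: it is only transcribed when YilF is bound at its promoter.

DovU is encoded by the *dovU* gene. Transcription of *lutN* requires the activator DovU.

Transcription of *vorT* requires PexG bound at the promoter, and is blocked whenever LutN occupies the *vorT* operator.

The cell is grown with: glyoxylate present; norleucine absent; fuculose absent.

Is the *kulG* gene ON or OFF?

OFF

Fuculose is absent, so QuvZ is inactive.
Glyoxylate is present, so KosZ is inactive.
No activator is available at the *yilF* promoter, so *yilF* is not transcribed.
So YilF is not produced.
Required activator YilF is absent, so *dovU* is not transcribed.
So DovU is not produced.
Required activator DovU is absent, so *lutN* is not transcribed.
So LutN is not produced.
Norleucine is absent, so PexG is active.
No repressor is bound and PexG is active, so *vorT* is transcribed.
So VorT is produced and active.
With repressor VorT bound, *kulG* is not transcribed.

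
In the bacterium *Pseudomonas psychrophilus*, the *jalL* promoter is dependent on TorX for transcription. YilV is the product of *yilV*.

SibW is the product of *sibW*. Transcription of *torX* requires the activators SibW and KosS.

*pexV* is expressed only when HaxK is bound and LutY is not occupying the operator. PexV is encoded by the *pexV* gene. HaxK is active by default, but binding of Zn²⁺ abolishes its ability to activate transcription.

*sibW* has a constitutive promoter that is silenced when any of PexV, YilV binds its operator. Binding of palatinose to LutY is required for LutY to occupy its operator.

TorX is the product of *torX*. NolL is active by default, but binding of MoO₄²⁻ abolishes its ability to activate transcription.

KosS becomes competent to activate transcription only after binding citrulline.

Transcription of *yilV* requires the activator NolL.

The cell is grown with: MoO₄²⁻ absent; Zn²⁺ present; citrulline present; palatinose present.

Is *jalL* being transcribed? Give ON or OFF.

Zn²⁺ is present, so HaxK is inactive.
Palatinose is present, so LutY is active.
With repressor LutY bound, *pexV* is not transcribed.
So PexV is not produced.
MoO₄²⁻ is absent, so NolL is active.
No repressor is bound and NolL is active, so *yilV* is transcribed.
So YilV is produced and active.
With repressor YilV bound, *sibW* is not transcribed.
So SibW is not produced.
Citrulline is present, so KosS is active.
Required activator SibW is absent, so *torX* is not transcribed.
So TorX is not produced.
Required activator TorX is absent, so *jalL* is not transcribed.

OFF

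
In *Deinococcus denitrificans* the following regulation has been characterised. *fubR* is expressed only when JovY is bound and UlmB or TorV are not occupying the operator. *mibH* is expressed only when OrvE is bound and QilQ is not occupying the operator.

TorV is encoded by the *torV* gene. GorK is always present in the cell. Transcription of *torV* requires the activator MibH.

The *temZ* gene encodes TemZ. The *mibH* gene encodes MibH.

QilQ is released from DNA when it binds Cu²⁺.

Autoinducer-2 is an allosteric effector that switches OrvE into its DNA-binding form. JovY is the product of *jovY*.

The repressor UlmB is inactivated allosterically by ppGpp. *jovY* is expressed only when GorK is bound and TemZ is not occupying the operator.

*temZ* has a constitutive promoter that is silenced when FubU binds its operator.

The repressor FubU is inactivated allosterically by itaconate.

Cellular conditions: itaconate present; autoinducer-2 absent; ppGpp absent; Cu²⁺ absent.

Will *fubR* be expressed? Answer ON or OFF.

ppGpp is absent, so UlmB is active.
Itaconate is present, so FubU is inactive.
With no repressor bound, *temZ* is transcribed.
So TemZ is produced and active.
GorK is produced constitutively and is active.
With repressor TemZ bound, *jovY* is not transcribed.
So JovY is not produced.
Cu²⁺ is absent, so QilQ is active.
Autoinducer-2 is absent, so OrvE is inactive.
With repressor QilQ bound, *mibH* is not transcribed.
So MibH is not produced.
Required activator MibH is absent, so *torV* is not transcribed.
So TorV is not produced.
With repressor UlmB bound, *fubR* is not transcribed.

OFF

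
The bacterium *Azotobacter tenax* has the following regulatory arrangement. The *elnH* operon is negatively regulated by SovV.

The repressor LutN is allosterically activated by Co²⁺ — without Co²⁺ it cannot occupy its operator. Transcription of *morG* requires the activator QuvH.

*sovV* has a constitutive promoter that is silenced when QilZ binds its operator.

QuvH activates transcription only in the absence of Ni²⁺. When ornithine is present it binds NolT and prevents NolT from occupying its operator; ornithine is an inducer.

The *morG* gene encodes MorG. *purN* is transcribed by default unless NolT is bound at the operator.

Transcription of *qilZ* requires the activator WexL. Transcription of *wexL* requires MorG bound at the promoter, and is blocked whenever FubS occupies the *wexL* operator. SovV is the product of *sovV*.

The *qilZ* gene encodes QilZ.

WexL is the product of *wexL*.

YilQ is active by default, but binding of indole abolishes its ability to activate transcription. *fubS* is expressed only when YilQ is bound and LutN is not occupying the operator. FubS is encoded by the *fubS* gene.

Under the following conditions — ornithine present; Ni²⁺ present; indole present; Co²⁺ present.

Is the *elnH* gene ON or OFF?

Indole is present, so YilQ is inactive.
Co²⁺ is present, so LutN is active.
With repressor LutN bound, *fubS* is not transcribed.
So FubS is not produced.
Ni²⁺ is present, so QuvH is inactive.
Required activator QuvH is absent, so *morG* is not transcribed.
So MorG is not produced.
Required activator MorG is absent, so *wexL* is not transcribed.
So WexL is not produced.
Required activator WexL is absent, so *qilZ* is not transcribed.
So QilZ is not produced.
With no repressor bound, *sovV* is transcribed.
So SovV is produced and active.
With repressor SovV bound, *elnH* is not transcribed.

OFF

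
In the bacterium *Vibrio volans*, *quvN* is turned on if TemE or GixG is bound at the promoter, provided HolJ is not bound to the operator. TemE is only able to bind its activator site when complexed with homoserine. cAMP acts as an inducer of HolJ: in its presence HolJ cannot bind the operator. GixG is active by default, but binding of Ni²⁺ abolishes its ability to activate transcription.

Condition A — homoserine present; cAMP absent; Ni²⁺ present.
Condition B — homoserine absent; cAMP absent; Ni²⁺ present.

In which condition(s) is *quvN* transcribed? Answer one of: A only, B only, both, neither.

Condition A:
Homoserine is present, so TemE is active.
cAMP is absent, so HolJ is active.
Ni²⁺ is present, so GixG is inactive.
With repressor HolJ bound, *quvN* is not transcribed.
→ *quvN* is OFF in A.
Condition B:
Homoserine is absent, so TemE is inactive.
cAMP is absent, so HolJ is active.
Ni²⁺ is present, so GixG is inactive.
With repressor HolJ bound, *quvN* is not transcribed.
→ *quvN* is OFF in B.

neither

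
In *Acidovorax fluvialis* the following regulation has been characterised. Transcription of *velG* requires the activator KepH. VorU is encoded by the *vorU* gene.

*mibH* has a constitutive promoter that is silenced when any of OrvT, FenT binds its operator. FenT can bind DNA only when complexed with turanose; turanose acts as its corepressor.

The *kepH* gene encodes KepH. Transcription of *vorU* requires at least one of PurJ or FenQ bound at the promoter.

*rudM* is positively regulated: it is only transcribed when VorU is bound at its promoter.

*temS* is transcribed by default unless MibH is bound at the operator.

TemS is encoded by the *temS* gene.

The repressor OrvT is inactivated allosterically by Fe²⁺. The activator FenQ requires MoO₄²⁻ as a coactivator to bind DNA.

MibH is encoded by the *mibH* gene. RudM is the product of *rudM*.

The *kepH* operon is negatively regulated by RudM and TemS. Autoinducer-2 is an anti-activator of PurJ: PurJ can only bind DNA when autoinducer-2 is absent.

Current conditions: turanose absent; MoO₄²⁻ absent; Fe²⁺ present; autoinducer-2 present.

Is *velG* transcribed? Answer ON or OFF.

Autoinducer-2 is present, so PurJ is inactive.
MoO₄²⁻ is absent, so FenQ is inactive.
No activator is available at the *vorU* promoter, so *vorU* is not transcribed.
So VorU is not produced.
Required activator VorU is absent, so *rudM* is not transcribed.
So RudM is not produced.
Fe²⁺ is present, so OrvT is inactive.
Turanose is absent, so FenT is inactive.
With no repressor bound, *mibH* is transcribed.
So MibH is produced and active.
With repressor MibH bound, *temS* is not transcribed.
So TemS is not produced.
With no repressor bound, *kepH* is transcribed.
So KepH is produced and active.
No repressor is bound and KepH is active, so *velG* is transcribed.

ON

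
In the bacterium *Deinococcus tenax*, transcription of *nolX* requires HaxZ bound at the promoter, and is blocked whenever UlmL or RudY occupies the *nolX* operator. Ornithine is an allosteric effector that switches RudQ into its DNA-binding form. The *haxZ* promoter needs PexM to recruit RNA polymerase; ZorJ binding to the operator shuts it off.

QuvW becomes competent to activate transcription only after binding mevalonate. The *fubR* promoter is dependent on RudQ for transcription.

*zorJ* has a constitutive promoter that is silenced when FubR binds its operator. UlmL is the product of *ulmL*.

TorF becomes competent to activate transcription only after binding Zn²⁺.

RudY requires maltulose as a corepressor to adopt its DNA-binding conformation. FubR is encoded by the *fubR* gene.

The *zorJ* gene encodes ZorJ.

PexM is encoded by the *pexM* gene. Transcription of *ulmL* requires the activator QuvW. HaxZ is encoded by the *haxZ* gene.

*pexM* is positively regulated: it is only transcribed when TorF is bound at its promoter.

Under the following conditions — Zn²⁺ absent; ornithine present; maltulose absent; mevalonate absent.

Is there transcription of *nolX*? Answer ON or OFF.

Mevalonate is absent, so QuvW is inactive.
Required activator QuvW is absent, so *ulmL* is not transcribed.
So UlmL is not produced.
Ornithine is present, so RudQ is active.
No repressor is bound and RudQ is active, so *fubR* is transcribed.
So FubR is produced and active.
With repressor FubR bound, *zorJ* is not transcribed.
So ZorJ is not produced.
Zn²⁺ is absent, so TorF is inactive.
Required activator TorF is absent, so *pexM* is not transcribed.
So PexM is not produced.
Required activator PexM is absent, so *haxZ* is not transcribed.
So HaxZ is not produced.
Maltulose is absent, so RudY is inactive.
Required activator HaxZ is absent, so *nolX* is not transcribed.

OFF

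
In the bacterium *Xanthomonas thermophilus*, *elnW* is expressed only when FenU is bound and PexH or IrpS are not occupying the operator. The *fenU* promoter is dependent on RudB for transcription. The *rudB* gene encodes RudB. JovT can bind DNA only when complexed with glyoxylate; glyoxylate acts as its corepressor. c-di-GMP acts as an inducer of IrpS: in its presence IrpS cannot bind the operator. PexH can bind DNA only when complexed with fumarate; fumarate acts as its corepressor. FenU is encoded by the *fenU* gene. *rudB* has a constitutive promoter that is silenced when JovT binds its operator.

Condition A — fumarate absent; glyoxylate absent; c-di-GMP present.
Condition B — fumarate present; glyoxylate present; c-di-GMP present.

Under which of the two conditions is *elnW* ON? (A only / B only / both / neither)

A only

Condition A:
Fumarate is absent, so PexH is inactive.
Glyoxylate is absent, so JovT is inactive.
With no repressor bound, *rudB* is transcribed.
So RudB is produced and active.
No repressor is bound and RudB is active, so *fenU* is transcribed.
So FenU is produced and active.
c-di-GMP is present, so IrpS is inactive.
No repressor is bound and FenU is active, so *elnW* is transcribed.
→ *elnW* is ON in A.
Condition B:
Fumarate is present, so PexH is active.
Glyoxylate is present, so JovT is active.
With repressor JovT bound, *rudB* is not transcribed.
So RudB is not produced.
Required activator RudB is absent, so *fenU* is not transcribed.
So FenU is not produced.
c-di-GMP is present, so IrpS is inactive.
With repressor PexH bound, *elnW* is not transcribed.
→ *elnW* is OFF in B.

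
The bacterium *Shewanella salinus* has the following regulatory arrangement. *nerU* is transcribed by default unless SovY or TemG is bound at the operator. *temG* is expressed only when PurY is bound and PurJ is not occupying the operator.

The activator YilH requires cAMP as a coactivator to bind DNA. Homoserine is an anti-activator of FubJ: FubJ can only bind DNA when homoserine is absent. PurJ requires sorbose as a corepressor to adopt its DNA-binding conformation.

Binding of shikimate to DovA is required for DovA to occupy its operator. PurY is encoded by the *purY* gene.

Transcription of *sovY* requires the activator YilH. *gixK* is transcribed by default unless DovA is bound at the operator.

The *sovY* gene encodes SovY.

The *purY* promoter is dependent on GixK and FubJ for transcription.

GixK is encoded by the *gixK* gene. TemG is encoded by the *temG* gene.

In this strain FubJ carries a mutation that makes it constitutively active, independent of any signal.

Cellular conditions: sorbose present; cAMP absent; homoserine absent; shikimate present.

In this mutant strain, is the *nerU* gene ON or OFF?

cAMP is absent, so YilH is inactive.
Required activator YilH is absent, so *sovY* is not transcribed.
So SovY is not produced.
Shikimate is present, so DovA is active.
With repressor DovA bound, *gixK* is not transcribed.
So GixK is not produced.
FubJ is constitutively active in this strain.
Required activator GixK is absent, so *purY* is not transcribed.
So PurY is not produced.
Sorbose is present, so PurJ is active.
With repressor PurJ bound, *temG* is not transcribed.
So TemG is not produced.
With no repressor bound, *nerU* is transcribed.

ON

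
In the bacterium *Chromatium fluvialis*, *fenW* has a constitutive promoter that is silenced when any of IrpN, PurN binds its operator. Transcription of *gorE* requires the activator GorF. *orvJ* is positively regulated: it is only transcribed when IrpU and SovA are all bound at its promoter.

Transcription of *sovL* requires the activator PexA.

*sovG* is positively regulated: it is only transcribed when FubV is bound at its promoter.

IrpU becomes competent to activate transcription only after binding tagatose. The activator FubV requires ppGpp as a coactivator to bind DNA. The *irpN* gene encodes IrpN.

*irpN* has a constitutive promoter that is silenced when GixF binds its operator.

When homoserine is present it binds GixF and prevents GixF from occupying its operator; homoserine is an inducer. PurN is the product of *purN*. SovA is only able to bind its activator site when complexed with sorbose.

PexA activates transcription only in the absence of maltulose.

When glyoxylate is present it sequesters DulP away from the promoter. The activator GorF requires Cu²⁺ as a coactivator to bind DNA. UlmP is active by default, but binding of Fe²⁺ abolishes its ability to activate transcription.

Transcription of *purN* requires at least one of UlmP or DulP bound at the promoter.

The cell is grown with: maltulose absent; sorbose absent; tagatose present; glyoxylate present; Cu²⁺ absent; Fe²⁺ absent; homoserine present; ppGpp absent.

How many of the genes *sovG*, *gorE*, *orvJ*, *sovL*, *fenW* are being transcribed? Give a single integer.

ppGpp is absent, so FubV is inactive.
Required activator FubV is absent, so *sovG* is not transcribed.
→ *sovG* is OFF.
Cu²⁺ is absent, so GorF is inactive.
Required activator GorF is absent, so *gorE* is not transcribed.
→ *gorE* is OFF.
Tagatose is present, so IrpU is active.
Sorbose is absent, so SovA is inactive.
Required activator SovA is absent, so *orvJ* is not transcribed.
→ *orvJ* is OFF.
Maltulose is absent, so PexA is active.
No repressor is bound and PexA is active, so *sovL* is transcribed.
→ *sovL* is ON.
Homoserine is present, so GixF is inactive.
With no repressor bound, *irpN* is transcribed.
So IrpN is produced and active.
Fe²⁺ is absent, so UlmP is active.
Glyoxylate is present, so DulP is inactive.
Activator UlmP is present, so *purN* is transcribed.
So PurN is produced and active.
With repressor IrpN bound, *fenW* is not transcribed.
→ *fenW* is OFF.
1 of the 5 genes is transcribed.

1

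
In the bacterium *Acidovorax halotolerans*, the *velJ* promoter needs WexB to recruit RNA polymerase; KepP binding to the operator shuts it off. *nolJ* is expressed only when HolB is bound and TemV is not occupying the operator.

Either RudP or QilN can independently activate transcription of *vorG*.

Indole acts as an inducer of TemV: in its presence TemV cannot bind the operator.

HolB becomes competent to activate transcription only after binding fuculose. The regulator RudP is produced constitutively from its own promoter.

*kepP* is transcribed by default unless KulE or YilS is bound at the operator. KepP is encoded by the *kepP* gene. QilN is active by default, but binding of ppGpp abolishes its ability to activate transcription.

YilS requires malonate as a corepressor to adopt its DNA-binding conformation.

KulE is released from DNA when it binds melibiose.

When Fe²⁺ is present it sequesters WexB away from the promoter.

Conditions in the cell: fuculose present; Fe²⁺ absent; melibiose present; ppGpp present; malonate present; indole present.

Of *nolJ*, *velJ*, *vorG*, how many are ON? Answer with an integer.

3

Fuculose is present, so HolB is active.
Indole is present, so TemV is inactive.
No repressor is bound and HolB is active, so *nolJ* is transcribed.
→ *nolJ* is ON.
Melibiose is present, so KulE is inactive.
Malonate is present, so YilS is active.
With repressor YilS bound, *kepP* is not transcribed.
So KepP is not produced.
Fe²⁺ is absent, so WexB is active.
No repressor is bound and WexB is active, so *velJ* is transcribed.
→ *velJ* is ON.
RudP is produced constitutively and is active.
ppGpp is present, so QilN is inactive.
Activator RudP is present, so *vorG* is transcribed.
→ *vorG* is ON.
3 of the 3 genes are transcribed.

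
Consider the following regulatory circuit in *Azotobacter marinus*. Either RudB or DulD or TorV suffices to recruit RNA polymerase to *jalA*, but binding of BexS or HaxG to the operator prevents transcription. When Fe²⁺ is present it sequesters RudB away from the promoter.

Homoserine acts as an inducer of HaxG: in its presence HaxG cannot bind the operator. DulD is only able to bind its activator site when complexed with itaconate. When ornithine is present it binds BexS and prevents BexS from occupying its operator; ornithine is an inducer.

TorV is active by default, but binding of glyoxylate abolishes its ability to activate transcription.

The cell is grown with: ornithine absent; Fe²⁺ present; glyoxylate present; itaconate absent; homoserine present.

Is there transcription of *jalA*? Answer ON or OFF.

Fe²⁺ is present, so RudB is inactive.
Itaconate is absent, so DulD is inactive.
Ornithine is absent, so BexS is active.
Glyoxylate is present, so TorV is inactive.
Homoserine is present, so HaxG is inactive.
With repressor BexS bound, *jalA* is not transcribed.

OFF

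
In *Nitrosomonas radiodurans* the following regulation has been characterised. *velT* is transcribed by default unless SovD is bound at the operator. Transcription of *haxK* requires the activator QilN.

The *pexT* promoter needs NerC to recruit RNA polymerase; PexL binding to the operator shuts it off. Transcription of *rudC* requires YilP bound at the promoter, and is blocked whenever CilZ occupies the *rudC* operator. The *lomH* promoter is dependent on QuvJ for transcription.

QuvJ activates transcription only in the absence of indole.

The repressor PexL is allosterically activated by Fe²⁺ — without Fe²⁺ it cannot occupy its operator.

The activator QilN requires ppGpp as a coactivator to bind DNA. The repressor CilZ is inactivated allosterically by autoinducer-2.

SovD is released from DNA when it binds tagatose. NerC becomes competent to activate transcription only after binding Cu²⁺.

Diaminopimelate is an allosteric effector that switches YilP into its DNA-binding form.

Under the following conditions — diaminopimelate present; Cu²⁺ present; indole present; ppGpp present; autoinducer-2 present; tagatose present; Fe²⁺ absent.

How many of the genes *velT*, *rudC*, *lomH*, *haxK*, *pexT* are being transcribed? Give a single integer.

Tagatose is present, so SovD is inactive.
With no repressor bound, *velT* is transcribed.
→ *velT* is ON.
Diaminopimelate is present, so YilP is active.
Autoinducer-2 is present, so CilZ is inactive.
No repressor is bound and YilP is active, so *rudC* is transcribed.
→ *rudC* is ON.
Indole is present, so QuvJ is inactive.
Required activator QuvJ is absent, so *lomH* is not transcribed.
→ *lomH* is OFF.
ppGpp is present, so QilN is active.
No repressor is bound and QilN is active, so *haxK* is transcribed.
→ *haxK* is ON.
Fe²⁺ is absent, so PexL is inactive.
Cu²⁺ is present, so NerC is active.
No repressor is bound and NerC is active, so *pexT* is transcribed.
→ *pexT* is ON.
4 of the 5 genes are transcribed.

4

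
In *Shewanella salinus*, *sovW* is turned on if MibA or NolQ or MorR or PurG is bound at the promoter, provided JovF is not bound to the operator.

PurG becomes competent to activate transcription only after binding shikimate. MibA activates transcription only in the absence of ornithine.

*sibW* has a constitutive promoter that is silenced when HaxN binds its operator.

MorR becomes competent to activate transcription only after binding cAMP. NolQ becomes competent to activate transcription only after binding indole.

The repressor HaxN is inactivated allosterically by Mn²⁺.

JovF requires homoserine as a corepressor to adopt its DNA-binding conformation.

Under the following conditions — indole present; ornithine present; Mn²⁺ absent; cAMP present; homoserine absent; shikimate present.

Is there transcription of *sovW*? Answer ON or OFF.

ON

Ornithine is present, so MibA is inactive.
Homoserine is absent, so JovF is inactive.
Indole is present, so NolQ is active.
cAMP is present, so MorR is active.
Shikimate is present, so PurG is active.
Activator NolQ is present, so *sovW* is transcribed.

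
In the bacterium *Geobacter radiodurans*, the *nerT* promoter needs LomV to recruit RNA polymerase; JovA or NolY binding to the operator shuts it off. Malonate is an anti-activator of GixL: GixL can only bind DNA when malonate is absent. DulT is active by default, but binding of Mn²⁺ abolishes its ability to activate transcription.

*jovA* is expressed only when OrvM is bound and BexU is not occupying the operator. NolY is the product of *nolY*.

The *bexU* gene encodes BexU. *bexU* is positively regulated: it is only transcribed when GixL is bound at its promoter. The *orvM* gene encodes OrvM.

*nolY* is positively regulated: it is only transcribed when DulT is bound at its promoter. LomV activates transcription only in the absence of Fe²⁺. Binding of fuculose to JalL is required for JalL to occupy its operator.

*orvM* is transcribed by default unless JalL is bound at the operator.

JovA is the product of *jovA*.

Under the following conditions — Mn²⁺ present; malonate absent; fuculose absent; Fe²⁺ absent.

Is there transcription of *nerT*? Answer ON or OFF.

ON

Malonate is absent, so GixL is active.
No repressor is bound and GixL is active, so *bexU* is transcribed.
So BexU is produced and active.
Fuculose is absent, so JalL is inactive.
With no repressor bound, *orvM* is transcribed.
So OrvM is produced and active.
With repressor BexU bound, *jovA* is not transcribed.
So JovA is not produced.
Mn²⁺ is present, so DulT is inactive.
Required activator DulT is absent, so *nolY* is not transcribed.
So NolY is not produced.
Fe²⁺ is absent, so LomV is active.
No repressor is bound and LomV is active, so *nerT* is transcribed.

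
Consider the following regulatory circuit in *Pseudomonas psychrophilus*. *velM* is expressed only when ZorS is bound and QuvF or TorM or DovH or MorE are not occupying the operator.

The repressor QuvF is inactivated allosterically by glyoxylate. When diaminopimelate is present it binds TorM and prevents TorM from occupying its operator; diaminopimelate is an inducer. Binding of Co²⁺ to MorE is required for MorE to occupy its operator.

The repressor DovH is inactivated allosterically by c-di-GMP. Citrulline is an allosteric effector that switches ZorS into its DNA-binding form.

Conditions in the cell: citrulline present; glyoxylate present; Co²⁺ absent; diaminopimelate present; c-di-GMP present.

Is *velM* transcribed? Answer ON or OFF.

Glyoxylate is present, so QuvF is inactive.
Citrulline is present, so ZorS is active.
Diaminopimelate is present, so TorM is inactive.
c-di-GMP is present, so DovH is inactive.
Co²⁺ is absent, so MorE is inactive.
No repressor is bound and ZorS is active, so *velM* is transcribed.

ON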